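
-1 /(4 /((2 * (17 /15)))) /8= -17 /240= -0.07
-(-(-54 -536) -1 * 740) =150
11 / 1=11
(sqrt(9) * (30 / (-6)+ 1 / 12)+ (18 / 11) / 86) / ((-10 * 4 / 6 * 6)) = 27871 / 75680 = 0.37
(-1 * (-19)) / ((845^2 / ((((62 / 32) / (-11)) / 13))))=-589 / 1633689200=-0.00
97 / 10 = 9.70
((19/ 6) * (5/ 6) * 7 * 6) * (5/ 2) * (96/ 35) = 760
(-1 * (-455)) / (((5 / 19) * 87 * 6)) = 1729 / 522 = 3.31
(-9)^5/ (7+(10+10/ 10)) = -6561/ 2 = -3280.50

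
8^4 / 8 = 512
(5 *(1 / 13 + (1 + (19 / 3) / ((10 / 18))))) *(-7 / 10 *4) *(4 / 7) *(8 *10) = -103808 / 13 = -7985.23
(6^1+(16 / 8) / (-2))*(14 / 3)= 70 / 3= 23.33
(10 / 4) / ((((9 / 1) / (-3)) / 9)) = -7.50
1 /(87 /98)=98 /87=1.13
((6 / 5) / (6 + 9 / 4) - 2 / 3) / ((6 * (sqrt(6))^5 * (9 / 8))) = -43 * sqrt(6) / 120285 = -0.00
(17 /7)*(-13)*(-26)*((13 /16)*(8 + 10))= 336141 /28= 12005.04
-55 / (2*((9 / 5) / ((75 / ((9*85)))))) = -1375 / 918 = -1.50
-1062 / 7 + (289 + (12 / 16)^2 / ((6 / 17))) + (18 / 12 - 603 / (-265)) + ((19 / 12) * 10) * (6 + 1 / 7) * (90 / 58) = 505377913 / 1721440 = 293.58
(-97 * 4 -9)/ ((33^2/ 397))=-157609/ 1089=-144.73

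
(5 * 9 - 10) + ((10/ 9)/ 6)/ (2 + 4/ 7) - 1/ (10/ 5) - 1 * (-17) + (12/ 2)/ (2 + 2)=25793/ 486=53.07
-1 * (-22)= 22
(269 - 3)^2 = 70756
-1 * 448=-448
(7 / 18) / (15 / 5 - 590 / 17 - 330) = -119 / 110682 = -0.00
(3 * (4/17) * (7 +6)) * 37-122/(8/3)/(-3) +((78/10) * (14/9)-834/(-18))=421511/1020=413.25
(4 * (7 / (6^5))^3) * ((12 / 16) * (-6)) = -0.00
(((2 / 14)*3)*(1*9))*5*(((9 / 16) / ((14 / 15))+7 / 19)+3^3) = 16071075 / 29792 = 539.44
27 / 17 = 1.59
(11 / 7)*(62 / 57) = 682 / 399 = 1.71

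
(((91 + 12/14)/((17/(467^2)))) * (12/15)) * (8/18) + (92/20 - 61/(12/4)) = 448723076/1071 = 418975.79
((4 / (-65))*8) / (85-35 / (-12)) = -384 / 68575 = -0.01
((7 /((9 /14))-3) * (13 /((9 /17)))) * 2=31382 /81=387.43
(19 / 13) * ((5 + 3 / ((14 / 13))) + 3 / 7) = 2185 / 182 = 12.01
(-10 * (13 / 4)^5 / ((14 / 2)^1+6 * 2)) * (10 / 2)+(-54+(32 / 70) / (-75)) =-25745202773 / 25536000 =-1008.19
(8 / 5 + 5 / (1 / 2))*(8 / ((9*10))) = 232 / 225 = 1.03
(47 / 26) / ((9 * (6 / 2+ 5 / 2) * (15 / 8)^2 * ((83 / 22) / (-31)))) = -186496 / 2184975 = -0.09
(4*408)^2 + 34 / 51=7990274 / 3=2663424.67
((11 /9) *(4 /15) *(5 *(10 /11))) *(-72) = -320 /3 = -106.67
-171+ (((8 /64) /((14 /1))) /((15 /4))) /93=-6679259 /39060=-171.00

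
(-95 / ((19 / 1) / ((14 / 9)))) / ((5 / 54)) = -84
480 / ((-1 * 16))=-30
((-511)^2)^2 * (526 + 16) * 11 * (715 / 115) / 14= 4152250767293629 / 23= 180532642056244.74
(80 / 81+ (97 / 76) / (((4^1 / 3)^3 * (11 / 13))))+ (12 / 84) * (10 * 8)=395972809 / 30336768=13.05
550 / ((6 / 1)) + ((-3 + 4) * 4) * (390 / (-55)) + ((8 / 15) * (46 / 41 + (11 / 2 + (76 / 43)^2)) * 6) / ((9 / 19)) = 4846087423 / 37525455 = 129.14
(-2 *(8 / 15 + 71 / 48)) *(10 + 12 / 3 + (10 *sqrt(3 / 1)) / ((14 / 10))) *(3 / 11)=-3381 / 220 - 345 *sqrt(3) / 44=-28.95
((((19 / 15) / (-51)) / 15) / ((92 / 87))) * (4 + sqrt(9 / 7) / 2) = -551 / 87975 -551 * sqrt(7) / 1642200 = -0.01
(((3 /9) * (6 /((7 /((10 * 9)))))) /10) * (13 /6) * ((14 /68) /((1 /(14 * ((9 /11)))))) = 2457 /187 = 13.14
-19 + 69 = 50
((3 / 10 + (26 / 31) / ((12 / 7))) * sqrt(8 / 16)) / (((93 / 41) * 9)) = 15047 * sqrt(2) / 778410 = 0.03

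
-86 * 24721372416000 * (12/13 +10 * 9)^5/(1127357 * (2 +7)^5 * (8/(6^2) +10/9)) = -129397992632502102216704000/869357968479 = -148843166249332.89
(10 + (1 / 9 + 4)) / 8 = 127 / 72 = 1.76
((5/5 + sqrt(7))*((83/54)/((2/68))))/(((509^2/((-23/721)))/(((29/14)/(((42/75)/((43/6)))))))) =-1011722275*sqrt(7)/5931191076552 - 1011722275/5931191076552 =-0.00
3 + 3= 6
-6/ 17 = -0.35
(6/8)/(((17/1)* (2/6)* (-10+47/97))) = -873/62764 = -0.01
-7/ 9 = -0.78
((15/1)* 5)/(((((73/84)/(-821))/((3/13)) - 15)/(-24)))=372405600/3104329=119.96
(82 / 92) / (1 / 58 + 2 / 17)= 20213 / 3059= 6.61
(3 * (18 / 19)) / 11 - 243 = -50733 / 209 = -242.74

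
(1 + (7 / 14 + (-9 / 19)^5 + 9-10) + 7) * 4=74046774 / 2476099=29.90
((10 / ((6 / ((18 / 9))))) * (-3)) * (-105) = 1050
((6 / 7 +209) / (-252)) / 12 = -1469 / 21168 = -0.07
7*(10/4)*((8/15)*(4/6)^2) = 112/27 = 4.15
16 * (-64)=-1024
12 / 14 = 6 / 7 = 0.86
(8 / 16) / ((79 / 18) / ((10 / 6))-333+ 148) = -15 / 5471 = -0.00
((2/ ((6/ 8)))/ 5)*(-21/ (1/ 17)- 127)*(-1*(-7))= -27104/ 15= -1806.93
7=7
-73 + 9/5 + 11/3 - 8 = -1133/15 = -75.53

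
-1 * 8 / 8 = -1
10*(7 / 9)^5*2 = 336140 / 59049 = 5.69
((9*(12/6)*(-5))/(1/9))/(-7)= 810/7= 115.71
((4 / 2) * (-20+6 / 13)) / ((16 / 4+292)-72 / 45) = -635 / 4784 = -0.13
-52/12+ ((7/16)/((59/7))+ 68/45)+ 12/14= -568901/297360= -1.91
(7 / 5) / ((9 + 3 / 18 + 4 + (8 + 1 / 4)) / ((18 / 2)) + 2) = 756 / 2365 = 0.32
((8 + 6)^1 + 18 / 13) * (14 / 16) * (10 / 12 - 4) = -3325 / 78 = -42.63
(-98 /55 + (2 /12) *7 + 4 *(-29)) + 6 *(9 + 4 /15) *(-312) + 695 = -5533709 /330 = -16768.82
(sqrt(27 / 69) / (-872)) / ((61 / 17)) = -0.00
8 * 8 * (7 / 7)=64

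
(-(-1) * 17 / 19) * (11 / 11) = 17 / 19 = 0.89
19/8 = 2.38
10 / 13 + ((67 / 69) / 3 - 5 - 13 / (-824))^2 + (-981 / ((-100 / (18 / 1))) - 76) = 1163671997751949 / 9455368852800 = 123.07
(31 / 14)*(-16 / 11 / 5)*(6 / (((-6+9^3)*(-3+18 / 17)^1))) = 8432 / 3061905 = 0.00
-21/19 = -1.11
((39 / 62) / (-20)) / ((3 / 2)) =-0.02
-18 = -18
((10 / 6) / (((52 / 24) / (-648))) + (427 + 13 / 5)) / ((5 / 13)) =-179.04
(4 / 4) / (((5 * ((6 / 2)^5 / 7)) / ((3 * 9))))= 7 / 45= 0.16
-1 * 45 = -45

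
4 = 4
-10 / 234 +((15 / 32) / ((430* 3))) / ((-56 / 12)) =-192991 / 4507776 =-0.04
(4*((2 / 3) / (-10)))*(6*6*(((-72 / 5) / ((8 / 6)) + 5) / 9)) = 464 / 75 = 6.19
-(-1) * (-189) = -189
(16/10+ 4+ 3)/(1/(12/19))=516/95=5.43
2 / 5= 0.40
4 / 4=1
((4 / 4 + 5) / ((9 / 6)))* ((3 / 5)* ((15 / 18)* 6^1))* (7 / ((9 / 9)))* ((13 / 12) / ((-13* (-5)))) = 7 / 5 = 1.40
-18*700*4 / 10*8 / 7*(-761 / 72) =60880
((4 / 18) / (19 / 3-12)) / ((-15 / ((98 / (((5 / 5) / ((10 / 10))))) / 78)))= 98 / 29835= 0.00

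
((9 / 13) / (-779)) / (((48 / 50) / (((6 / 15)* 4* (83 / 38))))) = -0.00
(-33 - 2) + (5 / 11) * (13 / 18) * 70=-1190 / 99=-12.02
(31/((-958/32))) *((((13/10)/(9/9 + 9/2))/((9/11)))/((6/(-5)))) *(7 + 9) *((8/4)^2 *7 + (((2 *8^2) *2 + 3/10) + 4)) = 24786112/21555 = 1149.90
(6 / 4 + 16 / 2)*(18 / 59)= 171 / 59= 2.90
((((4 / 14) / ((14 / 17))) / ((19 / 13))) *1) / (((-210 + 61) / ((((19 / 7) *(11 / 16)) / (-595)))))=143 / 28619920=0.00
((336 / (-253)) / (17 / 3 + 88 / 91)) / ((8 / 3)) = -0.08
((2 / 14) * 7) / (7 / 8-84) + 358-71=190847 / 665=286.99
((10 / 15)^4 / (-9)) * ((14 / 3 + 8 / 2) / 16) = -26 / 2187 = -0.01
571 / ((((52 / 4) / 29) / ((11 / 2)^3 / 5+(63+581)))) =448599869 / 520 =862692.06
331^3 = 36264691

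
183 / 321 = 61 / 107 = 0.57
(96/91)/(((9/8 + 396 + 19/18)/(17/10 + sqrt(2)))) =6912*sqrt(2)/2608879 + 58752/13044395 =0.01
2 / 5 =0.40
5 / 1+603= 608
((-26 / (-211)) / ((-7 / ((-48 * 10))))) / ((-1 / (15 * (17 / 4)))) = -795600 / 1477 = -538.66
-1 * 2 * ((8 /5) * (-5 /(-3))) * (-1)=16 /3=5.33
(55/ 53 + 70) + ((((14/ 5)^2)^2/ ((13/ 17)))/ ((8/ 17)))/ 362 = 5573679242/ 77943125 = 71.51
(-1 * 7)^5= -16807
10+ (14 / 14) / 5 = 51 / 5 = 10.20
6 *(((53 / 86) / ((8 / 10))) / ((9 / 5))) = 1325 / 516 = 2.57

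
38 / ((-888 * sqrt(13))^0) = 38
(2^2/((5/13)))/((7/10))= 104/7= 14.86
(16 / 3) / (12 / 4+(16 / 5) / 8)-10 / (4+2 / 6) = -490 / 663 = -0.74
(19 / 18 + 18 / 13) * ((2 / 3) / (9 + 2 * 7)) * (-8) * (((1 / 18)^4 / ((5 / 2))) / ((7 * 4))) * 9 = -571 / 823930380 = -0.00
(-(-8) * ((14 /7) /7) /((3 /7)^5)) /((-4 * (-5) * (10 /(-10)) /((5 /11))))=-9604 /2673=-3.59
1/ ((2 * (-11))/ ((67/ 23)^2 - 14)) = 2917/ 11638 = 0.25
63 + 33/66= 127/2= 63.50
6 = 6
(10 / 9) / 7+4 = 262 / 63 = 4.16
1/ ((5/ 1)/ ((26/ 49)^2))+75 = 901051/ 12005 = 75.06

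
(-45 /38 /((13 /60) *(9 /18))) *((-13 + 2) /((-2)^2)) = 7425 /247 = 30.06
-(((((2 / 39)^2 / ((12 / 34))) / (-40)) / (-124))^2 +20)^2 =-6559467577085672072827750739521 / 16398668942710479326453760000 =-400.00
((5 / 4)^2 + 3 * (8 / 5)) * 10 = 509 / 8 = 63.62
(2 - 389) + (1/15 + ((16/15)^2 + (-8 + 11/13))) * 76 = -2454527/2925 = -839.15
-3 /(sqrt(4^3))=-3 /8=-0.38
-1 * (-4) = 4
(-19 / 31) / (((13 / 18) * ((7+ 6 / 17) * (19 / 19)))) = -5814 / 50375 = -0.12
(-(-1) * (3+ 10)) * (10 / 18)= 65 / 9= 7.22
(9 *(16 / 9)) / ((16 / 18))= 18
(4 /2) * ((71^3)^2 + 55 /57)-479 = 14603432339801 /57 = 256200567364.93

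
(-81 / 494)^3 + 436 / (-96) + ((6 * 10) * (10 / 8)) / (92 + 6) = -33500270585 / 8860703124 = -3.78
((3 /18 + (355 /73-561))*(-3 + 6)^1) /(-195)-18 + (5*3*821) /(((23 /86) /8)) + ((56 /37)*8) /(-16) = 1784966262785 /4845594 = 368368.93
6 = 6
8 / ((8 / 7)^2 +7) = 392 / 407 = 0.96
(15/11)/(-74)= -15/814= -0.02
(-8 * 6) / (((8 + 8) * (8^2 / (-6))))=0.28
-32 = -32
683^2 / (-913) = -466489 / 913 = -510.94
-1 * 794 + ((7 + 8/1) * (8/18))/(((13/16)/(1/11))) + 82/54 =-3056891/3861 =-791.74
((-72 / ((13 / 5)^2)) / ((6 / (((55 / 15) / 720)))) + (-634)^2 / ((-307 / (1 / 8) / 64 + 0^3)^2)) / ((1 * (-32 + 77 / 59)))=-9233903309899 / 1038447168876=-8.89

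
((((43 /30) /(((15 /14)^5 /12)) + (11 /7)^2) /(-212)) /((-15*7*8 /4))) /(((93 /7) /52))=35435558743 /27510751406250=0.00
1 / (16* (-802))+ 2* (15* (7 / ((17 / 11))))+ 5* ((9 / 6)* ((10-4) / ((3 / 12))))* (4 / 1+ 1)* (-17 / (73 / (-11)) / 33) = 3276393319 / 15924512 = 205.75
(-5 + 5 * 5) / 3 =20 / 3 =6.67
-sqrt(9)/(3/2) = -2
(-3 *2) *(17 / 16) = -51 / 8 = -6.38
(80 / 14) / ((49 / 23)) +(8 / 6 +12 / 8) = 11351 / 2058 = 5.52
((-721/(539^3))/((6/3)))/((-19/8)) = 412/425032223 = 0.00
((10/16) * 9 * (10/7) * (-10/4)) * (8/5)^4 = -4608/35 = -131.66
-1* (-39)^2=-1521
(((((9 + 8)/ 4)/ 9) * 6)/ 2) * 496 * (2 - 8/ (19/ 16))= -63240/ 19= -3328.42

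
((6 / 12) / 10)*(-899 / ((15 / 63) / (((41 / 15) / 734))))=-0.70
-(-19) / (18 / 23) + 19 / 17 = 7771 / 306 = 25.40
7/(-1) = -7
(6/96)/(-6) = -1/96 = -0.01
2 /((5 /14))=28 /5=5.60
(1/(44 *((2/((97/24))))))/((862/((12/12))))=97/1820544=0.00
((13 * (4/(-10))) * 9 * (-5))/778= 117/389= 0.30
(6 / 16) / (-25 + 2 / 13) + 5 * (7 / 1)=34.98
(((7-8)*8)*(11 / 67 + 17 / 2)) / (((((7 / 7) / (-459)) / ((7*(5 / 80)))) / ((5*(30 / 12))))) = 93257325 / 536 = 173987.55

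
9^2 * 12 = 972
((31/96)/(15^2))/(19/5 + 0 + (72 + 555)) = 31/13625280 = 0.00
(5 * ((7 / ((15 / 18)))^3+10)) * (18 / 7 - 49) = -979394 / 7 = -139913.43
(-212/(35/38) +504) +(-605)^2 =12820459/35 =366298.83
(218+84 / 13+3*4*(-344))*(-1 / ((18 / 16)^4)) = 207855616 / 85293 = 2436.96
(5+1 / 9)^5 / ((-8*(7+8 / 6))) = -52.32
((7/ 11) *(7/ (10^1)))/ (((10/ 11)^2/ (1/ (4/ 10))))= 539/ 400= 1.35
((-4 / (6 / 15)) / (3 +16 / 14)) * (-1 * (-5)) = -350 / 29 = -12.07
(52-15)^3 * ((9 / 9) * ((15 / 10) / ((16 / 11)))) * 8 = 1671549 / 4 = 417887.25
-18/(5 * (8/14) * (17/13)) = -819/170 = -4.82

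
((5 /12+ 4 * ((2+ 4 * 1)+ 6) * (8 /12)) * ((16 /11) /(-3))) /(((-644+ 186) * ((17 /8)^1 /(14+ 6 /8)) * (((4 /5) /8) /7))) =6426280 /385407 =16.67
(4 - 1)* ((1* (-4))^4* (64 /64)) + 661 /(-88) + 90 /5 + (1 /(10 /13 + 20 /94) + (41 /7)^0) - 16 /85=43775881 /56100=780.32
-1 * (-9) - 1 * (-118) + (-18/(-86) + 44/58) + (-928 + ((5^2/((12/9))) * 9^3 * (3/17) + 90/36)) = 136911645/84796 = 1614.60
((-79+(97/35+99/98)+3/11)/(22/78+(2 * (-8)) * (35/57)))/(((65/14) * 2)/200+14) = 21005764/37568223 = 0.56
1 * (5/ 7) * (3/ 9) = 5/ 21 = 0.24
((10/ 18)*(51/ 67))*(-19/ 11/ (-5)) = 323/ 2211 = 0.15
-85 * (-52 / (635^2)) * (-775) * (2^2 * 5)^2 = -54808000 / 16129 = -3398.10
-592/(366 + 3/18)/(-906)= 592/331747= 0.00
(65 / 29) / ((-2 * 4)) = -65 / 232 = -0.28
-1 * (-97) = 97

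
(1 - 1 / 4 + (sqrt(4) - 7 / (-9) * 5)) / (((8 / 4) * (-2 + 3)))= 239 / 72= 3.32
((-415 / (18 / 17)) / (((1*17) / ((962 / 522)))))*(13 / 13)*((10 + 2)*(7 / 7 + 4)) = -1996150 / 783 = -2549.36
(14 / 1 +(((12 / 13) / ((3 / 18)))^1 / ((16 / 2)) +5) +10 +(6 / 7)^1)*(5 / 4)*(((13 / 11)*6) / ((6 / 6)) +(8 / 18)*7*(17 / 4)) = 6988225 / 9009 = 775.69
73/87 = 0.84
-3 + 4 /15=-41 /15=-2.73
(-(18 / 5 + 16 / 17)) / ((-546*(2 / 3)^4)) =5211 / 123760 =0.04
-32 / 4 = -8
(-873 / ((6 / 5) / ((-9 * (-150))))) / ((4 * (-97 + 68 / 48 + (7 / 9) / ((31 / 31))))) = 8839125 / 3413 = 2589.84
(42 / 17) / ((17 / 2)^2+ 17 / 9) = 1512 / 45373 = 0.03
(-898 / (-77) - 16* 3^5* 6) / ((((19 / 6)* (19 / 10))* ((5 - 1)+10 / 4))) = -215442960 / 361361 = -596.20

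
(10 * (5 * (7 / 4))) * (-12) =-1050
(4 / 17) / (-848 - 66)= -2 / 7769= -0.00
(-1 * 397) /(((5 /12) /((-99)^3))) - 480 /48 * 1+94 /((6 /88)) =13867533838 /15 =924502255.87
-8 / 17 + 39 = 655 / 17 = 38.53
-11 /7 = -1.57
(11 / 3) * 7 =77 / 3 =25.67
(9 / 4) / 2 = 9 / 8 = 1.12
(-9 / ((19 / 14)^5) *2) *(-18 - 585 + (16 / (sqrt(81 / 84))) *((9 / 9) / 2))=5837541696 / 2476099 - 17210368 *sqrt(21) / 2476099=2325.70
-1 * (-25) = 25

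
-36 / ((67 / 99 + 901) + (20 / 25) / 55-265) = -89100 / 1575811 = -0.06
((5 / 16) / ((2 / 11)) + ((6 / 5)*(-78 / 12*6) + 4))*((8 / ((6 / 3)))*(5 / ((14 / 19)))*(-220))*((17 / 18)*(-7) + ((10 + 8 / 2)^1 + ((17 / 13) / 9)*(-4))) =173682135 / 104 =1670020.53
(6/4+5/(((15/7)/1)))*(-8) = -92/3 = -30.67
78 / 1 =78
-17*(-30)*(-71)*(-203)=7350630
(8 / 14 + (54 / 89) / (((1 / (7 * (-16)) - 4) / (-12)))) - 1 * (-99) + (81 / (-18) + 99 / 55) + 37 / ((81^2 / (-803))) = 1728092815051 / 18352888470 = 94.16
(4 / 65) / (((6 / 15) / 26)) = 4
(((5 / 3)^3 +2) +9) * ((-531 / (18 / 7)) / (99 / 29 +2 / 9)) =-2527147 / 2847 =-887.65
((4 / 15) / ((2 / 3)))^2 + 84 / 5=424 / 25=16.96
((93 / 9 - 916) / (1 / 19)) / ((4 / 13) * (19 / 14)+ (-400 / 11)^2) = -568420853 / 43693794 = -13.01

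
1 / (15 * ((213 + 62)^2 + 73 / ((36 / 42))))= 2 / 2271305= 0.00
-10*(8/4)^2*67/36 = -670/9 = -74.44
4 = 4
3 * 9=27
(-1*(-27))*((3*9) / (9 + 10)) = 729 / 19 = 38.37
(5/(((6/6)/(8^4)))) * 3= 61440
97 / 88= 1.10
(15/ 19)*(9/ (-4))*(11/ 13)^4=-1976535/ 2170636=-0.91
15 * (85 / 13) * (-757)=-965175 / 13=-74244.23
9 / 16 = 0.56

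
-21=-21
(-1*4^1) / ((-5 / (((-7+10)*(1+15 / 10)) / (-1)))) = -6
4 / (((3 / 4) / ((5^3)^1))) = 2000 / 3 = 666.67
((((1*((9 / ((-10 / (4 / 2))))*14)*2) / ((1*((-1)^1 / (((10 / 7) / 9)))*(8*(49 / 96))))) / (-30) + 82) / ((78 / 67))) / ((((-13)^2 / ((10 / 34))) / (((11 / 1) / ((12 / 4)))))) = 7397269 / 16470909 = 0.45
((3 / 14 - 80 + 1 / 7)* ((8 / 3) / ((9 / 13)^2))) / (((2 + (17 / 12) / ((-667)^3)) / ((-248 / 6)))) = 22187620918400704 / 2422830608919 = 9157.73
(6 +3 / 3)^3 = 343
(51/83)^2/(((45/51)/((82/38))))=604299/654455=0.92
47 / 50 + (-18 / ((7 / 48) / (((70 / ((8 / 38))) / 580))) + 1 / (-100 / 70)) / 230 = 73 / 116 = 0.63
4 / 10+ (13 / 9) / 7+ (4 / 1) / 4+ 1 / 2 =1327 / 630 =2.11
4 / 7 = 0.57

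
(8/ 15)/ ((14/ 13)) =52/ 105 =0.50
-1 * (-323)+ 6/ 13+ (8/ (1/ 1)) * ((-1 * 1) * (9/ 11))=45319/ 143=316.92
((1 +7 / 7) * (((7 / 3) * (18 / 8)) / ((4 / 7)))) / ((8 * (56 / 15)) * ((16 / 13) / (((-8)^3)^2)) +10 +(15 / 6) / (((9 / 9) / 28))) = 917280 / 3993607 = 0.23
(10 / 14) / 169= 5 / 1183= 0.00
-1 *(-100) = 100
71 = 71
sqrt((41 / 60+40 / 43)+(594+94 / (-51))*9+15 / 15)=sqrt(2564303748915) / 21930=73.02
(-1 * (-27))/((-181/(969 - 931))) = -1026/181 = -5.67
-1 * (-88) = 88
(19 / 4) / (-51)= -19 / 204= -0.09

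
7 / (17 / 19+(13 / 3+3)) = 57 / 67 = 0.85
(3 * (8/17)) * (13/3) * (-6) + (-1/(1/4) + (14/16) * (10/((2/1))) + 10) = -26.33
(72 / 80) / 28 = 9 / 280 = 0.03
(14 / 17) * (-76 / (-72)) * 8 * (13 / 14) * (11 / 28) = 2717 / 1071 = 2.54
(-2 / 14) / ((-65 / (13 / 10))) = 1 / 350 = 0.00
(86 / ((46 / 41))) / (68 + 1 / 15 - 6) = 26445 / 21413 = 1.23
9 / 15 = 3 / 5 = 0.60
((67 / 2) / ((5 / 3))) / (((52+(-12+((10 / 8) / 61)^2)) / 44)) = 263268192 / 11907325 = 22.11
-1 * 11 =-11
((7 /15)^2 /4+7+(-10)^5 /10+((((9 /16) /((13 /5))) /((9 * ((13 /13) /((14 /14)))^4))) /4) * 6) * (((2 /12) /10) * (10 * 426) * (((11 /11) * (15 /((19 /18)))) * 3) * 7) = -211728714.56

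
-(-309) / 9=103 / 3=34.33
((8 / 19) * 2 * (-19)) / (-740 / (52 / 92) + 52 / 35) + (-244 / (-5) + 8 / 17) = 155786207 / 3161065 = 49.28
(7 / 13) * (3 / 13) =21 / 169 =0.12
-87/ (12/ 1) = -29/ 4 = -7.25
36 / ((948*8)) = 3 / 632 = 0.00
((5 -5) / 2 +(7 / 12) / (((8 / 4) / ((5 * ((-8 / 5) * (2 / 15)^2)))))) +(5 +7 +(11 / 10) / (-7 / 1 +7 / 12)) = 55694 / 4725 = 11.79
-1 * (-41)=41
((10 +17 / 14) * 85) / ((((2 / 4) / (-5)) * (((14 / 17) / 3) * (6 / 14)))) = -81023.21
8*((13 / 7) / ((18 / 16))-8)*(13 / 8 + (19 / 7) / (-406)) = -7358800 / 89523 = -82.20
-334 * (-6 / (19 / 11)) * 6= 132264 / 19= 6961.26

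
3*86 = 258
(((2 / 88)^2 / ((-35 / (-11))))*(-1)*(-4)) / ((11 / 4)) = 1 / 4235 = 0.00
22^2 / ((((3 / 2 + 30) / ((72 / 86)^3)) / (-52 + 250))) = 993586176 / 556549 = 1785.26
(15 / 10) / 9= 1 / 6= 0.17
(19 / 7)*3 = 57 / 7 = 8.14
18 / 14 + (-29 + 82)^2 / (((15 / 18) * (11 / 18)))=2124099 / 385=5517.14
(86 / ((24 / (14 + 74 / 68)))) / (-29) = -1.86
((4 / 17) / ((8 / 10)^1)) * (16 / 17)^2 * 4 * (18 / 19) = 0.99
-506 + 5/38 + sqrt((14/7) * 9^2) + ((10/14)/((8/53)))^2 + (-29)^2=9 * sqrt(2) + 21302755/59584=370.25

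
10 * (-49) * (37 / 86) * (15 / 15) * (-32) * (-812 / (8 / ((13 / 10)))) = -38276056 / 43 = -890140.84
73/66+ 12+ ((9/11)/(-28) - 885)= -805657/924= -871.92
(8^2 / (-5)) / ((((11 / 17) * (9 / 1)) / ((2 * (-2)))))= 4352 / 495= 8.79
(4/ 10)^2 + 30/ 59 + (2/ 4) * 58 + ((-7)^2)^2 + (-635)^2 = 598342111/ 1475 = 405655.67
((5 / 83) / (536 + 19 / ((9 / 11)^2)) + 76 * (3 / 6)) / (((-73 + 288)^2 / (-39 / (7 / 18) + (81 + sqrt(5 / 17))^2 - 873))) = 4671610686 * sqrt(85) / 596338231925 + 19175894893219 / 4174367623475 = 4.67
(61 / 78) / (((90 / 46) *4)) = 1403 / 14040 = 0.10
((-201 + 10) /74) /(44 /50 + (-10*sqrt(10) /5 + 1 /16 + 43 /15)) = 523836600 /1358120483 + 275040000*sqrt(10) /1358120483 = 1.03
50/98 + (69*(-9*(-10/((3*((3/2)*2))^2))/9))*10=113375/1323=85.70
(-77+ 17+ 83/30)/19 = -1717/570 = -3.01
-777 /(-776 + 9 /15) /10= 777 /7754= 0.10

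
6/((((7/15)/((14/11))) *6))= 30/11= 2.73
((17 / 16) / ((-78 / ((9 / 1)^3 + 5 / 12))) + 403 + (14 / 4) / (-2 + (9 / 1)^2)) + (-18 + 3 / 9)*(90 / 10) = 276974513 / 1183104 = 234.11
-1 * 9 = -9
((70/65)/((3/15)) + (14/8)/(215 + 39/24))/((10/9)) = 546714/112645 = 4.85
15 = 15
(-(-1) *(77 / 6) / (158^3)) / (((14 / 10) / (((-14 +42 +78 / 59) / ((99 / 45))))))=21625 / 698143224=0.00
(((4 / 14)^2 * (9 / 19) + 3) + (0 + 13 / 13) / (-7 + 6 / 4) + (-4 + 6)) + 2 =70221 / 10241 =6.86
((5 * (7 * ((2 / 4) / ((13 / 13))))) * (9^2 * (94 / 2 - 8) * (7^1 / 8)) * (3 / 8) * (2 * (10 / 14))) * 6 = 155482.03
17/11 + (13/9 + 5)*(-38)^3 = -35008183/99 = -353618.01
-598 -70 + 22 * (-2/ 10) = -3362/ 5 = -672.40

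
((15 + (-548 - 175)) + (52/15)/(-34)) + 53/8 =-1431013/2040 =-701.48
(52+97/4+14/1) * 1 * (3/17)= 15.93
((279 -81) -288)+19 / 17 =-88.88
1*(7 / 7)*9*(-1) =-9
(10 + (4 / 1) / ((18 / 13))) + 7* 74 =4778 / 9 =530.89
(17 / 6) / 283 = 17 / 1698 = 0.01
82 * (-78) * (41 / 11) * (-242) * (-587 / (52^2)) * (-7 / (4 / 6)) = 683815671 / 52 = 13150301.37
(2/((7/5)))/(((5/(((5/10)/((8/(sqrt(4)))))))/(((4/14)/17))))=1/1666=0.00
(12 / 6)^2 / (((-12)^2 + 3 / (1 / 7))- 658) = -4 / 493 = -0.01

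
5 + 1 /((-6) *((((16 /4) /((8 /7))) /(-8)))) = 113 /21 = 5.38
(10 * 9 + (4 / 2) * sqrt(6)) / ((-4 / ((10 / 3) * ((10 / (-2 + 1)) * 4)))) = 200 * sqrt(6) / 3 + 3000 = 3163.30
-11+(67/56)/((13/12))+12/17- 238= -764805/3094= -247.19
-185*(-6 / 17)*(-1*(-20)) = 22200 / 17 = 1305.88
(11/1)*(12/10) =13.20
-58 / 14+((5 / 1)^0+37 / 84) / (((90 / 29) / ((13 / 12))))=-330223 / 90720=-3.64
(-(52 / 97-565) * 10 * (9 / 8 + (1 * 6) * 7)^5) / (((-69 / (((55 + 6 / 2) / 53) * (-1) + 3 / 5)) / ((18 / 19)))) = 4572651565428834375 / 800186368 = 5714483210.78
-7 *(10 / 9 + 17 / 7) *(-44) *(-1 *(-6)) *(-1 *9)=-58872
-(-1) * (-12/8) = -3/2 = -1.50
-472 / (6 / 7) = -1652 / 3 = -550.67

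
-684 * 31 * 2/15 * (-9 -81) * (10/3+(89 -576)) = -123068016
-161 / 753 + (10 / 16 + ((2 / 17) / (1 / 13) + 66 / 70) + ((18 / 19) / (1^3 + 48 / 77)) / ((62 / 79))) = 191430342707 / 52778523000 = 3.63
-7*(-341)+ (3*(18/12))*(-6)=2360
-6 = -6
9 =9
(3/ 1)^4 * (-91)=-7371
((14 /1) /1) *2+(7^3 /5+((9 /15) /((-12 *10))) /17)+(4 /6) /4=96.77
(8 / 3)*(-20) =-160 / 3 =-53.33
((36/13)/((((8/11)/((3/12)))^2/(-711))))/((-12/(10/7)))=1290465/46592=27.70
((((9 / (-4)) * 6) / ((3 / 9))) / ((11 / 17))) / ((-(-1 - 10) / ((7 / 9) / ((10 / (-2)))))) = 1071 / 1210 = 0.89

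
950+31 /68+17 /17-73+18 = 60959 /68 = 896.46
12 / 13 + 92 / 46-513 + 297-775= -12845 / 13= -988.08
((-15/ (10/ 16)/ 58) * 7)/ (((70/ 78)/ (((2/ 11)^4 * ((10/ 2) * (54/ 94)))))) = -202176/ 19955683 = -0.01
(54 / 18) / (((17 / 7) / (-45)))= -945 / 17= -55.59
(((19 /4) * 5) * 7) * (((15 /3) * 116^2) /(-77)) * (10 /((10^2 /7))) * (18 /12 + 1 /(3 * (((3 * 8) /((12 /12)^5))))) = -60959885 /396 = -153939.10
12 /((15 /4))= 16 /5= 3.20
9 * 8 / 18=4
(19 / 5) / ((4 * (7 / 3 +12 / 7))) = 399 / 1700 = 0.23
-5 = -5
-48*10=-480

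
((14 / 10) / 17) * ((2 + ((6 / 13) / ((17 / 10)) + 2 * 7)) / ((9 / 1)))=25172 / 169065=0.15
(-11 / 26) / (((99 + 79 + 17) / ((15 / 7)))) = -11 / 2366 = -0.00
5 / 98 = 0.05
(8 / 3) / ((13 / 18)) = 3.69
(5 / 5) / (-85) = -1 / 85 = -0.01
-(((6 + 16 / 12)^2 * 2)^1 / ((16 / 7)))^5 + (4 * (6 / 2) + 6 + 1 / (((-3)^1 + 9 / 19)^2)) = -3487442087685743 / 15116544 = -230703663.99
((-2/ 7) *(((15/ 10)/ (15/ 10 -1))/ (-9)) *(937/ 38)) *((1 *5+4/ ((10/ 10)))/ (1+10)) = 2811/ 1463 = 1.92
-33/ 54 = -11/ 18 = -0.61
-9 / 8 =-1.12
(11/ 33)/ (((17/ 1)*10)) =1/ 510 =0.00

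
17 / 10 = 1.70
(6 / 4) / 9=1 / 6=0.17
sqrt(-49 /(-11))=7*sqrt(11) /11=2.11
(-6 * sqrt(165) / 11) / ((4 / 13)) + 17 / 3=-17.10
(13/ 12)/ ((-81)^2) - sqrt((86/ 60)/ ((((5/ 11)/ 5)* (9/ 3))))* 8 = 13/ 78732 - 4* sqrt(4730)/ 15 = -18.34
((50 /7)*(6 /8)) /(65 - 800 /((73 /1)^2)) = 26645 /322546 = 0.08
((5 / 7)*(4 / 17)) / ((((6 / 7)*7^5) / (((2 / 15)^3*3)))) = 16 / 192860325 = 0.00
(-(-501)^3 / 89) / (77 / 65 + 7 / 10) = 3269539026 / 4361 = 749722.32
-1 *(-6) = 6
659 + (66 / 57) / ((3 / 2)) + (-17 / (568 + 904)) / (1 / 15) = 55342969 / 83904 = 659.60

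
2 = 2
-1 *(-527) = 527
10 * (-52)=-520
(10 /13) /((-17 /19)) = -190 /221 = -0.86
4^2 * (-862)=-13792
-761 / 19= -40.05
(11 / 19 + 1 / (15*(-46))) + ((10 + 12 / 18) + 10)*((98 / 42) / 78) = 1834097 / 1533870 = 1.20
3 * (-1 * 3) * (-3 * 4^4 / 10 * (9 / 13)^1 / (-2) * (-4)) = 62208 / 65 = 957.05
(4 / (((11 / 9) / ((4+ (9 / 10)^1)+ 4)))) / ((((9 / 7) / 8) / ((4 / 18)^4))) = 159488 / 360855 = 0.44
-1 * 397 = -397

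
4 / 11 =0.36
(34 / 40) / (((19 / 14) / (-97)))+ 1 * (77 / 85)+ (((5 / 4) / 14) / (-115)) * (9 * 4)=-3113664 / 52003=-59.87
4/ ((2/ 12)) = 24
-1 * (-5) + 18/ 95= 493/ 95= 5.19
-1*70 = -70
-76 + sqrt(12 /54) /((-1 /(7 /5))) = -76-7 * sqrt(2) /15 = -76.66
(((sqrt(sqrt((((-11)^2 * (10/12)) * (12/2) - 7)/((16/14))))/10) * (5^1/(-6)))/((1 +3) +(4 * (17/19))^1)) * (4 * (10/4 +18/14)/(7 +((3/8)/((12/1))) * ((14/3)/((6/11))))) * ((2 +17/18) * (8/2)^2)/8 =-53371 * sqrt(2) * 2093^(1/4)/791154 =-0.65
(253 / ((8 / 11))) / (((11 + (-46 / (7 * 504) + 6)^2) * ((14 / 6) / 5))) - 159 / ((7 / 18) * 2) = -192350173797 / 1020343639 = -188.52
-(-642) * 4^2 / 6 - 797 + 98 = 1013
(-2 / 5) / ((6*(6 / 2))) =-1 / 45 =-0.02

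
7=7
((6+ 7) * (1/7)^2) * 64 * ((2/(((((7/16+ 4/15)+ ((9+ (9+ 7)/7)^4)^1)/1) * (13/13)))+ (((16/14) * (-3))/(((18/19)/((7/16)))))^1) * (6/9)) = -73884199671776/4122655517169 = -17.92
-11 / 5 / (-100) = 11 / 500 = 0.02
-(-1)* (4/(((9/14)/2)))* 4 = 49.78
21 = 21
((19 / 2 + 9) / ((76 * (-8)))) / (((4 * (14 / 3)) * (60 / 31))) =-1147 / 1361920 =-0.00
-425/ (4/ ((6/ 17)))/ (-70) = 15/ 28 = 0.54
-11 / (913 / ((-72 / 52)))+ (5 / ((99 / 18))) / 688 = 73507 / 4082936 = 0.02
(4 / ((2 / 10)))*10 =200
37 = 37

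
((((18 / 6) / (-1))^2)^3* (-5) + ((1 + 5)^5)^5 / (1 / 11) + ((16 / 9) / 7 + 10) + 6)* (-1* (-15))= 98510948023706414124785 / 21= 4690997524938400672608.81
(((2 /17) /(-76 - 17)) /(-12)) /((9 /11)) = 11 /85374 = 0.00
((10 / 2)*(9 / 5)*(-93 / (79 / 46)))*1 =-38502 / 79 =-487.37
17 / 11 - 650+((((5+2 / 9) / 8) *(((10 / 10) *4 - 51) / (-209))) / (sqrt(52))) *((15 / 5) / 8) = -7133 / 11+2209 *sqrt(13) / 1043328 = -648.45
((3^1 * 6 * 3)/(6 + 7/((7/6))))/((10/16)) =36/5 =7.20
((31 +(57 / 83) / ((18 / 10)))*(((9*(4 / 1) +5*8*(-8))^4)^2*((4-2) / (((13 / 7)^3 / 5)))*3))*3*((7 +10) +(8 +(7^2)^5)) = 961204821509901433912649023149834240 / 182351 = 5271179327285846712727920000000.00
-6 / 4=-3 / 2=-1.50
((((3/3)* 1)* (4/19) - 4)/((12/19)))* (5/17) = -30/17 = -1.76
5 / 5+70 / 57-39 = -2096 / 57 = -36.77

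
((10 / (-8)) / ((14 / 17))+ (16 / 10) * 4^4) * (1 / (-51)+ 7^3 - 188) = 112891844 / 1785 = 63244.73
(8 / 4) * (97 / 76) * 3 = 291 / 38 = 7.66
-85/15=-17/3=-5.67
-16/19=-0.84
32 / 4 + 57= 65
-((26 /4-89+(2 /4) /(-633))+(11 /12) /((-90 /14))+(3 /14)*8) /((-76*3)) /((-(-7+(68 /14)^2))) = 451832003 /21120374160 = 0.02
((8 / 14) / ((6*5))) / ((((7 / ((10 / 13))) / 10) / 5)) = 200 / 1911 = 0.10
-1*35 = -35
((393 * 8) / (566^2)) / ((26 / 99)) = 38907 / 1041157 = 0.04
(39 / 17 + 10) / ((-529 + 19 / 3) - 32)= -627 / 28288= -0.02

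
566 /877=0.65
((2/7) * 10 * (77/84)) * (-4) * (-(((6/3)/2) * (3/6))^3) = 55/42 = 1.31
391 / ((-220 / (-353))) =138023 / 220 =627.38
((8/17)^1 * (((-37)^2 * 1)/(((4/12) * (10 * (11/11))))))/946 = 8214/40205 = 0.20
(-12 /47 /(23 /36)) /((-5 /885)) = 76464 /1081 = 70.73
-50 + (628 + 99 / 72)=4635 / 8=579.38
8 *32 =256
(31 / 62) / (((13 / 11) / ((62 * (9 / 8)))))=3069 / 104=29.51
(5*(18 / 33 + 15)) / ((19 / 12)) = 540 / 11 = 49.09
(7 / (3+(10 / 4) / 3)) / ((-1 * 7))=-0.26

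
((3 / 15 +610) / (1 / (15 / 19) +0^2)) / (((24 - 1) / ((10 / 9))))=10170 / 437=23.27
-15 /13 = -1.15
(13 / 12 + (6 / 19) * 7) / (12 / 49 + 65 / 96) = 294392 / 82403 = 3.57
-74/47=-1.57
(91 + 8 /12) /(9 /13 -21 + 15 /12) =-4.81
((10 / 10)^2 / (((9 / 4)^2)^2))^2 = 65536 / 43046721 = 0.00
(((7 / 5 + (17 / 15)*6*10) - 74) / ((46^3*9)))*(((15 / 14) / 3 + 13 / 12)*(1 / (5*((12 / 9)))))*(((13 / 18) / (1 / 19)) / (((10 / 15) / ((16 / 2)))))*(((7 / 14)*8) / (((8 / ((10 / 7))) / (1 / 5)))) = -29887 / 1119787200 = -0.00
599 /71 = 8.44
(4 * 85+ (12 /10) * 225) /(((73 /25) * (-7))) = -15250 /511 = -29.84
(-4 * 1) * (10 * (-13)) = 520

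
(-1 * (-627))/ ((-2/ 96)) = -30096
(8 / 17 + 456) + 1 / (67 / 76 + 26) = 15854972 / 34731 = 456.51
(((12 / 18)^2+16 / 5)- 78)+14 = -2716 / 45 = -60.36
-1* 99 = -99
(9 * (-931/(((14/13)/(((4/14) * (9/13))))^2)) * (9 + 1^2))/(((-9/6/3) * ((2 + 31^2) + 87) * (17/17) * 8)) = 4617/6860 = 0.67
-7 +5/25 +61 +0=271/5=54.20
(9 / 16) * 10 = 45 / 8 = 5.62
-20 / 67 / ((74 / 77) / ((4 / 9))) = -3080 / 22311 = -0.14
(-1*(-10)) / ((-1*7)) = -10 / 7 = -1.43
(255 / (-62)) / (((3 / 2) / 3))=-255 / 31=-8.23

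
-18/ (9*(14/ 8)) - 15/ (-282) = -717/ 658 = -1.09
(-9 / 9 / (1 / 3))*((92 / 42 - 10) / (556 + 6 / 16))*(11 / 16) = 902 / 31157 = 0.03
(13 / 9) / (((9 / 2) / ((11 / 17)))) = 286 / 1377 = 0.21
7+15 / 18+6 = 83 / 6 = 13.83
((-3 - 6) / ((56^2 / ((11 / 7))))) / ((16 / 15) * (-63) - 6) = 165 / 2678144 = 0.00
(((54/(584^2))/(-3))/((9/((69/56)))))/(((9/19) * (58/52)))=-5681/415406208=-0.00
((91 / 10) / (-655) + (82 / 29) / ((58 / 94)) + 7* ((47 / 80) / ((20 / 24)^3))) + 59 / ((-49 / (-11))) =84079903216 / 3373986875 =24.92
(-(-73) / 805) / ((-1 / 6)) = -438 / 805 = -0.54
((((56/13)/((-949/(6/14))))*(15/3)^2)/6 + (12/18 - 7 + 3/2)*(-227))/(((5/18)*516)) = 81213871/10609820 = 7.65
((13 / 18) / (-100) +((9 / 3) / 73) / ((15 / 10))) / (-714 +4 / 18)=-241 / 8526400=-0.00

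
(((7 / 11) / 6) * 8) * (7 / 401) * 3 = 0.04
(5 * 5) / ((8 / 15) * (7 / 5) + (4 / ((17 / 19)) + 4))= 31875 / 11752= 2.71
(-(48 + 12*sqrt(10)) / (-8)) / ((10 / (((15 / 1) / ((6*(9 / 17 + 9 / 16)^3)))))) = 2515456*sqrt(10) / 8732691 + 10061824 / 8732691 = 2.06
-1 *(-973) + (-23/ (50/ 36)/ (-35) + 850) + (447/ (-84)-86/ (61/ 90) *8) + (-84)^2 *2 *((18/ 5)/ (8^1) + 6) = 19604737791/ 213500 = 91825.47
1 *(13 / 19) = 13 / 19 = 0.68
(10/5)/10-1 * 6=-29/5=-5.80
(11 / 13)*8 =88 / 13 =6.77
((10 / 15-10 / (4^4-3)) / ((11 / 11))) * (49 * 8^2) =1492736 / 759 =1966.71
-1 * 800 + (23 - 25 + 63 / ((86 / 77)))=-64121 / 86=-745.59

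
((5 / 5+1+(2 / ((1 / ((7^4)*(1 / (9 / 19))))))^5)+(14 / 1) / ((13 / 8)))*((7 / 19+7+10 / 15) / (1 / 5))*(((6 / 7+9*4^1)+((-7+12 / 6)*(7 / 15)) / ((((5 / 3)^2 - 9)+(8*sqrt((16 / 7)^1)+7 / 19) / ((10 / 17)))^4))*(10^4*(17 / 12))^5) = 9250676790508549975006715544344272065925655556278158980311519357055720090886718750000000000000 / 102255553862207102697033582816469773539207517184203 - 2257661154231295409042298631063142267423976797774324114082500000000000000000000000*sqrt(7) / 117183165804551505303076601903099969332576431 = 90466201871768141873017830000000000000000000.00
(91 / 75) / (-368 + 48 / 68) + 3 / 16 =49291 / 267600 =0.18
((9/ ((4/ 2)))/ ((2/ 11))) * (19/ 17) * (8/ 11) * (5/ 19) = 90/ 17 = 5.29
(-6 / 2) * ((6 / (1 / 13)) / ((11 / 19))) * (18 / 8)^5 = -131265927 / 5632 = -23307.16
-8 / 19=-0.42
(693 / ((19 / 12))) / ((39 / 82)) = 227304 / 247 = 920.26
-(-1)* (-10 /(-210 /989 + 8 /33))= -163185 /491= -332.35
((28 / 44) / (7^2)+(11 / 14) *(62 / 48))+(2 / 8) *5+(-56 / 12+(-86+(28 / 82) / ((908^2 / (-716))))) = -230062040503 / 2602832848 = -88.39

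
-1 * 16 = -16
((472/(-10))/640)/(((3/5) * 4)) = -59/1920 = -0.03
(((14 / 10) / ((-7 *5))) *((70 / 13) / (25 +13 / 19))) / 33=-133 / 523380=-0.00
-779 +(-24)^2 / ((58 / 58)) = -203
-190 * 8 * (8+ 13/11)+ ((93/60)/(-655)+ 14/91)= -26144172233/1873300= -13956.21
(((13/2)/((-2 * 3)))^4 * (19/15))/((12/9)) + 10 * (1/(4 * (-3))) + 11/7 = 5941333/2903040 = 2.05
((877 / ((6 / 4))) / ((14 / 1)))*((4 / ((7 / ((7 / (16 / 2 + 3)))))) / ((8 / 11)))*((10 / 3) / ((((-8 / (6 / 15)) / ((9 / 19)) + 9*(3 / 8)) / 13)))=-456040 / 19579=-23.29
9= 9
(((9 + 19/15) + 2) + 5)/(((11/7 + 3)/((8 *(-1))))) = -1813/60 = -30.22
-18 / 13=-1.38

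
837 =837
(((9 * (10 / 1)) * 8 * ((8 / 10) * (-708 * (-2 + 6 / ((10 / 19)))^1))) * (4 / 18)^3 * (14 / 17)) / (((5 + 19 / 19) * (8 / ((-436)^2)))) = -944628084736 / 6885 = -137200883.77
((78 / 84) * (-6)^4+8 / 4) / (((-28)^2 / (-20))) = -21095 / 686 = -30.75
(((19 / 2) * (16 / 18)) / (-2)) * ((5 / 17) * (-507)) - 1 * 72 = 28438 / 51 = 557.61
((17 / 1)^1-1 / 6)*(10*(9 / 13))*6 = 9090 / 13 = 699.23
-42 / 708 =-7 / 118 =-0.06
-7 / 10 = -0.70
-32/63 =-0.51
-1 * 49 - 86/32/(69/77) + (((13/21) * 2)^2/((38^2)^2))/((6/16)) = -3299269777943/63448603344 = -52.00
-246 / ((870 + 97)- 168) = -0.31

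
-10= -10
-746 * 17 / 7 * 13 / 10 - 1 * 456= -98393 / 35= -2811.23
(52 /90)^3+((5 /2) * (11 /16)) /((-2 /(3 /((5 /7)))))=-19925011 /5832000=-3.42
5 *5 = 25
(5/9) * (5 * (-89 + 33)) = -1400/9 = -155.56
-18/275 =-0.07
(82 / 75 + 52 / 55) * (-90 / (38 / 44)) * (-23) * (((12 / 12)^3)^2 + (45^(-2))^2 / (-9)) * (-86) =-491139453702016 / 1168678125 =-420252.11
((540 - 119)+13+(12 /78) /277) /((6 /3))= 781418 /3601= 217.00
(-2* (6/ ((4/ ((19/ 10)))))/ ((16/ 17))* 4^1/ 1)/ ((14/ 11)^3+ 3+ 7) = -1289739/ 642160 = -2.01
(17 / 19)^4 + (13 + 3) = 2168657 / 130321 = 16.64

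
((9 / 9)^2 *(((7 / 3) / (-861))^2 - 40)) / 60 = -5446439 / 8169660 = -0.67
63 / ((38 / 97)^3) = 57498399 / 54872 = 1047.86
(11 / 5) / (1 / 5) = 11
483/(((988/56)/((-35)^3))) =-289920750/247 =-1173768.22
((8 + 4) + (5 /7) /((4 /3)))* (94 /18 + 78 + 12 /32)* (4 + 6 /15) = 2582151 /560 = 4610.98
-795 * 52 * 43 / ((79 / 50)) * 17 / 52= -29057250 / 79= -367813.29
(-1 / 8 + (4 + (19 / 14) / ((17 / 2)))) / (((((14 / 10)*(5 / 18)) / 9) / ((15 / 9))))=518535 / 3332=155.62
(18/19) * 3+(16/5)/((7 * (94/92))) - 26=-709816/31255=-22.71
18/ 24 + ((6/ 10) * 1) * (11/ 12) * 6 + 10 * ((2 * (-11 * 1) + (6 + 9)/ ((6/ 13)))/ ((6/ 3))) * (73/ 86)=10452/ 215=48.61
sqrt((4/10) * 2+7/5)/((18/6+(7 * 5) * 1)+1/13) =13 * sqrt(55)/2475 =0.04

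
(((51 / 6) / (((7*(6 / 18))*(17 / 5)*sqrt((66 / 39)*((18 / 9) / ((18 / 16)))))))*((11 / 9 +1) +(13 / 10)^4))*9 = 4113441*sqrt(286) / 2464000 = 28.23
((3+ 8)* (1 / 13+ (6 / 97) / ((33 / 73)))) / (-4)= -2965 / 5044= -0.59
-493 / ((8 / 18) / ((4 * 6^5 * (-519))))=17906596128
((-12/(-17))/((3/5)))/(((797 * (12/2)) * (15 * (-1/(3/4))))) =-1/81294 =-0.00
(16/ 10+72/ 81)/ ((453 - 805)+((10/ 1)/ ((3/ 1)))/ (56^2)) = -175616/ 24837045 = -0.01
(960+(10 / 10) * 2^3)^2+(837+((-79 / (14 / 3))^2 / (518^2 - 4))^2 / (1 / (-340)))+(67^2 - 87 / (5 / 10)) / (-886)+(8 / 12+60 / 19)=363883448788724734031957 / 387993374968442880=937859.95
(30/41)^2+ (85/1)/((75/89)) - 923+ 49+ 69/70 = -272386831/353010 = -771.61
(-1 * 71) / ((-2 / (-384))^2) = -2617344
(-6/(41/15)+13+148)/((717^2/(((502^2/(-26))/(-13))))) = 820399022/3562122681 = 0.23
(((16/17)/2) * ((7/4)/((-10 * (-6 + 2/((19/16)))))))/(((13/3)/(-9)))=-3591/90610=-0.04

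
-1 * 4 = -4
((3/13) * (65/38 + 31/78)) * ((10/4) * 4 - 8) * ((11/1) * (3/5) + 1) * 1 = 6248/845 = 7.39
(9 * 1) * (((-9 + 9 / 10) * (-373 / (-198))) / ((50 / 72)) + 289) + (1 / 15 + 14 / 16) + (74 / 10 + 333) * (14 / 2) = 157970467 / 33000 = 4786.98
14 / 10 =7 / 5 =1.40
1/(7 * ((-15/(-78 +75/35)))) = 177/245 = 0.72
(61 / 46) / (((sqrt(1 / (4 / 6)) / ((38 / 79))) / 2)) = 2318* sqrt(6) / 5451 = 1.04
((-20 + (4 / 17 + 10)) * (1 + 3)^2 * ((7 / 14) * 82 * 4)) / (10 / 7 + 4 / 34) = -381136 / 23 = -16571.13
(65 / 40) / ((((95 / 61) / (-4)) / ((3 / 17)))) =-2379 / 3230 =-0.74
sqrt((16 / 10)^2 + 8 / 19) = 2*sqrt(6726) / 95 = 1.73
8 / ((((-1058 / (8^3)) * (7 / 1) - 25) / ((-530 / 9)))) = 1085440 / 90927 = 11.94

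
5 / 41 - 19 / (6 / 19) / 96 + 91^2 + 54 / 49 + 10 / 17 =162928213103 / 19672128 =8282.19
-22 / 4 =-11 / 2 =-5.50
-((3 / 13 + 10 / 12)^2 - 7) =35699 / 6084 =5.87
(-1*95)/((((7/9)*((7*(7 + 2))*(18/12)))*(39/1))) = -190/5733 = -0.03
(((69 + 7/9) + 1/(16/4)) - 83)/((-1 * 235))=467/8460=0.06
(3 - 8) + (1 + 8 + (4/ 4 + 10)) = 15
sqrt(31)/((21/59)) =59* sqrt(31)/21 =15.64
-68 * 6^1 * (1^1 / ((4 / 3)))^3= -1377 / 8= -172.12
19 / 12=1.58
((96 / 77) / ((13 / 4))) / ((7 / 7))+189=189573 / 1001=189.38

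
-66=-66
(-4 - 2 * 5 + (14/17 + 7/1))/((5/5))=-105/17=-6.18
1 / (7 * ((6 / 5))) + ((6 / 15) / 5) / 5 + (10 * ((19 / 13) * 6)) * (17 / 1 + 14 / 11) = 1203086387 / 750750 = 1602.51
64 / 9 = 7.11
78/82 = 39/41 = 0.95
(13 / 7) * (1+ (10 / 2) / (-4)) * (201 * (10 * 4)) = -26130 / 7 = -3732.86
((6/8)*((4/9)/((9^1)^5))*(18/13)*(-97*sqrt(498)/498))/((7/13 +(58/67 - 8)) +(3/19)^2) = 2346139*sqrt(498)/10126123935102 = 0.00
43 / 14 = 3.07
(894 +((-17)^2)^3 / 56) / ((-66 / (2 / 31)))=-24187633 / 57288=-422.21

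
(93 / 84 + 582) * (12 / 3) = 16327 / 7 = 2332.43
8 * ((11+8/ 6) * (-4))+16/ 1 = -1136/ 3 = -378.67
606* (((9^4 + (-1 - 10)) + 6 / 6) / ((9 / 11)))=14556322 / 3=4852107.33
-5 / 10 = -0.50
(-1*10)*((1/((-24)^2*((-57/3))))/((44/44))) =5/5472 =0.00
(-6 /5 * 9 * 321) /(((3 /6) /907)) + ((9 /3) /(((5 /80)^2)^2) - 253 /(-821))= -25008345091 /4105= -6092166.89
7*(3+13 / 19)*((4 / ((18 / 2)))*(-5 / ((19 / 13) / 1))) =-127400 / 3249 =-39.21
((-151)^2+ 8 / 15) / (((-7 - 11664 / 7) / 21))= -286.16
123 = 123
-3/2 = -1.50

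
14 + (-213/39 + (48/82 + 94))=54965/533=103.12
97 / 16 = 6.06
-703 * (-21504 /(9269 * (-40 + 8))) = -472416 /9269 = -50.97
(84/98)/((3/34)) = 68/7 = 9.71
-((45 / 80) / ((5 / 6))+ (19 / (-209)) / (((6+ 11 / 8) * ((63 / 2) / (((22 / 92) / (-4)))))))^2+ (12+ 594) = 7081197844432031 / 11693937729600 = 605.54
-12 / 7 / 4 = -3 / 7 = -0.43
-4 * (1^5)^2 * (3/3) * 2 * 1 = -8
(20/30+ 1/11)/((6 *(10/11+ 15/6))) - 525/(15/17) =-594.96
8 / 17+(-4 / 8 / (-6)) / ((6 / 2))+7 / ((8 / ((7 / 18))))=2053 / 2448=0.84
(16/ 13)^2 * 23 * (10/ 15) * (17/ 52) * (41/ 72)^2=1314542/ 533871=2.46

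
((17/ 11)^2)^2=5.70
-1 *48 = -48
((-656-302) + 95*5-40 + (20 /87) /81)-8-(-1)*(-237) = -768.00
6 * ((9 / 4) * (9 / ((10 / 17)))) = 4131 / 20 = 206.55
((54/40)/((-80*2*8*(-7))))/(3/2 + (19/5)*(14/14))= 27/949760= 0.00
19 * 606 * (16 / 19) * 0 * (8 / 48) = 0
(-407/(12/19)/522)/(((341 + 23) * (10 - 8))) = -7733/4560192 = -0.00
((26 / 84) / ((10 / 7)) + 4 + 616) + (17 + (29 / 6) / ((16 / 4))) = 25537 / 40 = 638.42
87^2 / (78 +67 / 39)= 295191 / 3109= 94.95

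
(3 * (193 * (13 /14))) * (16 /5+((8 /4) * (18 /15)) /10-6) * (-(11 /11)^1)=240864 /175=1376.37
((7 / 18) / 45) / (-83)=-7 / 67230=-0.00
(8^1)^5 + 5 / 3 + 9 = 98336 / 3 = 32778.67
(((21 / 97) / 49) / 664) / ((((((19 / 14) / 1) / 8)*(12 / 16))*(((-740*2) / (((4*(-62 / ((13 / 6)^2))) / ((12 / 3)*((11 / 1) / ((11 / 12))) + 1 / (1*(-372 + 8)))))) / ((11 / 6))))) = 458304 / 6427413964595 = 0.00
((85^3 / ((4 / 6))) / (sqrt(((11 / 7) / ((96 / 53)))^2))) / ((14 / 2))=151687.82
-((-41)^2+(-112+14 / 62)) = -48646 / 31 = -1569.23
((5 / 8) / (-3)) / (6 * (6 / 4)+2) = -5 / 264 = -0.02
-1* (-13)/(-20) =-13/20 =-0.65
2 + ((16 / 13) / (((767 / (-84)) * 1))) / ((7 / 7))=18598 / 9971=1.87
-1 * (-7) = 7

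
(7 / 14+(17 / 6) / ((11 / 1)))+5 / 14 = 515 / 462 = 1.11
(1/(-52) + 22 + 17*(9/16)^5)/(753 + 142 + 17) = 104226807/4143972352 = 0.03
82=82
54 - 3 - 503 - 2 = -454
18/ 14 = 9/ 7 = 1.29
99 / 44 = 9 / 4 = 2.25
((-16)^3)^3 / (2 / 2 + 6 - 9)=34359738368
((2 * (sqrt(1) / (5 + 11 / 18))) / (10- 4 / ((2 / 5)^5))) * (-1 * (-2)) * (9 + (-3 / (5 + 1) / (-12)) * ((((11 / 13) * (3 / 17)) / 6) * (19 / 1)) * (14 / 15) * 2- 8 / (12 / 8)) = -2357168 / 339837225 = -0.01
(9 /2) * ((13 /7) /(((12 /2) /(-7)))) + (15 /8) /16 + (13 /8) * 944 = 1524.37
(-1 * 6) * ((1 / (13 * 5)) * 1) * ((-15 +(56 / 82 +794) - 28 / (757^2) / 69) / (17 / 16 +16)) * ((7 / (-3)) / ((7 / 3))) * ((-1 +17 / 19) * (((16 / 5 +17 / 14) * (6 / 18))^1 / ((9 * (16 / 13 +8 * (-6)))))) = 130190697902737 / 83879118706116825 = 0.00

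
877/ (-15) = -877/ 15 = -58.47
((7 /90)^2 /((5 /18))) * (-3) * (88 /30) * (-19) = 20482 /5625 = 3.64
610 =610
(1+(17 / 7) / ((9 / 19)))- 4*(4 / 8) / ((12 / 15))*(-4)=1016 / 63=16.13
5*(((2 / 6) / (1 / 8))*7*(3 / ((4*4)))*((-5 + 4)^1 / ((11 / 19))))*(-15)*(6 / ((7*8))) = 4275 / 88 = 48.58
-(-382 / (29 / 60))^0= -1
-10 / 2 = -5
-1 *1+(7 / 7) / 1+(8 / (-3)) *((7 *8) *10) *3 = -4480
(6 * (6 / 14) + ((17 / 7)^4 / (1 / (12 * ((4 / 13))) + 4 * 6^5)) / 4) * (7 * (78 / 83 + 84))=12998529322020 / 8500871869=1529.08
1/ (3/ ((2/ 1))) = 2/ 3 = 0.67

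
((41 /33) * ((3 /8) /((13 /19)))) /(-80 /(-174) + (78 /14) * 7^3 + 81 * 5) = 67773 /230552608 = 0.00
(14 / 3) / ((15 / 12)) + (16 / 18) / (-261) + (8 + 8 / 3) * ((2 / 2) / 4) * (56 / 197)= 10384096 / 2313765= 4.49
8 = 8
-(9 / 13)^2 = -81 / 169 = -0.48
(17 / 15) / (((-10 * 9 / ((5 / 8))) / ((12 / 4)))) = -17 / 720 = -0.02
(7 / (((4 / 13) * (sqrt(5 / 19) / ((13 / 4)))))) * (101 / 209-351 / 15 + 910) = 548321683 * sqrt(95) / 41800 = 127855.95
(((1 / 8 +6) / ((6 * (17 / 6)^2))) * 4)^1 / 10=147 / 2890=0.05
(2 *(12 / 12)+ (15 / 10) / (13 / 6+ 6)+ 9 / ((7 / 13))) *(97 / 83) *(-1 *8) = -176.68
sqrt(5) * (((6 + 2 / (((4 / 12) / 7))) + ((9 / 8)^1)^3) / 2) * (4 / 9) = 8435 * sqrt(5) / 768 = 24.56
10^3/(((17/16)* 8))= 2000/17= 117.65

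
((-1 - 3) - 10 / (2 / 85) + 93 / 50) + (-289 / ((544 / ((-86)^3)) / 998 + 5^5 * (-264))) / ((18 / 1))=-6291331916981860817 / 14728969901265300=-427.14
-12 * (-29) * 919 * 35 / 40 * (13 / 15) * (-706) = -856110073 / 5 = -171222014.60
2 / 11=0.18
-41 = -41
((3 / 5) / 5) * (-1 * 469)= -1407 / 25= -56.28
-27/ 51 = -9/ 17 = -0.53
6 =6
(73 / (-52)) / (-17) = 73 / 884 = 0.08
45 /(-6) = -15 /2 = -7.50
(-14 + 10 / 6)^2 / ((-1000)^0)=1369 / 9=152.11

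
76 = 76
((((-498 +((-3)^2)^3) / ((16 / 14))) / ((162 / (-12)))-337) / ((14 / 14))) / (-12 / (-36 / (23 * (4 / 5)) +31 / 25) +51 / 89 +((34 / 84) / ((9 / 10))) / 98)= -119523553653 / 5883330622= -20.32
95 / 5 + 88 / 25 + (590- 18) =14863 / 25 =594.52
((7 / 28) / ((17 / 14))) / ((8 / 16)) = 7 / 17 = 0.41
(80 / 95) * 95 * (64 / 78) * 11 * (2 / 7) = 56320 / 273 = 206.30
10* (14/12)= 35/3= 11.67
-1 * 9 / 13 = -9 / 13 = -0.69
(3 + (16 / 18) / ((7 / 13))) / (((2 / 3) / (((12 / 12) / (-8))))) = -0.87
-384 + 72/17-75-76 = -9023/17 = -530.76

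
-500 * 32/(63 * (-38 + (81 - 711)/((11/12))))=88000/251307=0.35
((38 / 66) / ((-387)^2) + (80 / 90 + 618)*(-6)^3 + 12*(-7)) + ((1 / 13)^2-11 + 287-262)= -111716249168162 / 835261713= -133749.99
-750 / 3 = -250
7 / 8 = 0.88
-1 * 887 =-887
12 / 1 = 12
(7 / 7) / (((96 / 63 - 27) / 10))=-42 / 107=-0.39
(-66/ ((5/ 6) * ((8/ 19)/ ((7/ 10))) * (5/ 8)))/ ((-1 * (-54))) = -1463/ 375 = -3.90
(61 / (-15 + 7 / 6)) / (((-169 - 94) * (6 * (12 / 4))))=0.00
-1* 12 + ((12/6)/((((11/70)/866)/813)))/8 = 12320883/11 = 1120080.27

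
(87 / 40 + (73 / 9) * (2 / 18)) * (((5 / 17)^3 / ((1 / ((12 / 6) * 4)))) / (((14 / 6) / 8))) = 1993400 / 928557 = 2.15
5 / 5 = 1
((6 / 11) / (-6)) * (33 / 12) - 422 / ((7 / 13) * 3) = -21965 / 84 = -261.49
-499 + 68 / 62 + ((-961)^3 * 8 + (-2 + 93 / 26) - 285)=-5722624364837 / 806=-7100030229.33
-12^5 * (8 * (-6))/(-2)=-5971968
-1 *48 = -48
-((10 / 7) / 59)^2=-100 / 170569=-0.00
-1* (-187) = 187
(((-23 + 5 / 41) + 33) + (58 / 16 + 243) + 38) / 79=96677 / 25912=3.73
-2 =-2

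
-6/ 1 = -6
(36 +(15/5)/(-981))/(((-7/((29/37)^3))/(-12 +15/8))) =7751238813/309185912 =25.07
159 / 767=0.21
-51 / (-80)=0.64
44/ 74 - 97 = -3567/ 37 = -96.41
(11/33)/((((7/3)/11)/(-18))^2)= 117612/49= 2400.24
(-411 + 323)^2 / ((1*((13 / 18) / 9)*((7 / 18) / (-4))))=-90326016 / 91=-992593.58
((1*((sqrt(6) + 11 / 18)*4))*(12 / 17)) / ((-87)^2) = 88 / 386019 + 16*sqrt(6) / 42891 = 0.00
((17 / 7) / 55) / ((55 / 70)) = 34 / 605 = 0.06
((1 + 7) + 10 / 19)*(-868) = -7400.84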